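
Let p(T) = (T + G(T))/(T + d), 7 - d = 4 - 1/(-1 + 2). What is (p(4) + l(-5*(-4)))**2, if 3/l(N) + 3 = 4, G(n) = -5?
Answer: 529/64 ≈ 8.2656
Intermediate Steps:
l(N) = 3 (l(N) = 3/(-3 + 4) = 3/1 = 3*1 = 3)
d = 4 (d = 7 - (4 - 1/(-1 + 2)) = 7 - (4 - 1/1) = 7 - (4 - 1*1) = 7 - (4 - 1) = 7 - 1*3 = 7 - 3 = 4)
p(T) = (-5 + T)/(4 + T) (p(T) = (T - 5)/(T + 4) = (-5 + T)/(4 + T))
(p(4) + l(-5*(-4)))**2 = ((-5 + 4)/(4 + 4) + 3)**2 = (-1/8 + 3)**2 = (23/8)**2 = 529/64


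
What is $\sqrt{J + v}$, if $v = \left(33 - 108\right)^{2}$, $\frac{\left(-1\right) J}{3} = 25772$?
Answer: $i \sqrt{71691} \approx 267.75 i$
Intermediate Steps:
$J = -77316$ ($J = \left(-3\right) 25772 = -77316$)
$v = 5625$ ($v = \left(-75\right)^{2} = 5625$)
$\sqrt{J + v} = \sqrt{-77316 + 5625} = \sqrt{-71691} = i \sqrt{71691}$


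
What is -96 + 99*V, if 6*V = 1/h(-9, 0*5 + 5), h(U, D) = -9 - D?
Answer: -2721/28 ≈ -97.179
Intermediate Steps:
V = -1/84 (V = 1/(6*(-9 - (0*5 + 5))) = 1/(6*(-9 - (0 + 5))) = 1/(6*(-9 - 1*5)) = 1/(6*(-9 - 5)) = (⅙)/(-14) = (⅙)*(-1/14) = -1/84 ≈ -0.011905)
-96 + 99*V = -96 + 99*(-1/84) = -96 - 33/28 = -2721/28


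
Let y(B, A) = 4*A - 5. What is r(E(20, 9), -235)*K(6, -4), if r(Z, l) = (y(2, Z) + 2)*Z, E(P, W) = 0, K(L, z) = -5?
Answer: 0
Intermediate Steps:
y(B, A) = -5 + 4*A
r(Z, l) = Z*(-3 + 4*Z) (r(Z, l) = ((-5 + 4*Z) + 2)*Z = (-3 + 4*Z)*Z = Z*(-3 + 4*Z))
r(E(20, 9), -235)*K(6, -4) = (0*(-3 + 4*0))*(-5) = (0*(-3 + 0))*(-5) = (0*(-3))*(-5) = 0*(-5) = 0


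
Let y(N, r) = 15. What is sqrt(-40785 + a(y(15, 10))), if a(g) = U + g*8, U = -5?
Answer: 7*I*sqrt(830) ≈ 201.67*I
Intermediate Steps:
a(g) = -5 + 8*g (a(g) = -5 + g*8 = -5 + 8*g)
sqrt(-40785 + a(y(15, 10))) = sqrt(-40785 + (-5 + 8*15)) = sqrt(-40785 + (-5 + 120)) = sqrt(-40785 + 115) = sqrt(-40670) = 7*I*sqrt(830)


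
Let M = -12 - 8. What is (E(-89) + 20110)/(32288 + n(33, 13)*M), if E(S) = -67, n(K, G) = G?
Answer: 393/628 ≈ 0.62580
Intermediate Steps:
M = -20
(E(-89) + 20110)/(32288 + n(33, 13)*M) = (-67 + 20110)/(32288 + 13*(-20)) = 20043/(32288 - 260) = 20043/32028 = 20043*(1/32028) = 393/628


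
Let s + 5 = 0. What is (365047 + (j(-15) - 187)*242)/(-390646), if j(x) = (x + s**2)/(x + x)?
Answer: -959137/1171938 ≈ -0.81842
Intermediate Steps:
s = -5 (s = -5 + 0 = -5)
j(x) = (25 + x)/(2*x) (j(x) = (x + (-5)**2)/(x + x) = (x + 25)/((2*x)) = (25 + x)*(1/(2*x)) = (25 + x)/(2*x))
(365047 + (j(-15) - 187)*242)/(-390646) = (365047 + ((1/2)*(25 - 15)/(-15) - 187)*242)/(-390646) = (365047 + ((1/2)*(-1/15)*10 - 187)*242)*(-1/390646) = (365047 + (-1/3 - 187)*242)*(-1/390646) = (365047 - 562/3*242)*(-1/390646) = (365047 - 136004/3)*(-1/390646) = (959137/3)*(-1/390646) = -959137/1171938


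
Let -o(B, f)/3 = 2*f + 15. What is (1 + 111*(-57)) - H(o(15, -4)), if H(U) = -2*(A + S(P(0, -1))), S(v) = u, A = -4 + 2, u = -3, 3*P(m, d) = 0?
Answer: -6336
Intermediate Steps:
P(m, d) = 0 (P(m, d) = (1/3)*0 = 0)
A = -2
S(v) = -3
o(B, f) = -45 - 6*f (o(B, f) = -3*(2*f + 15) = -3*(15 + 2*f) = -45 - 6*f)
H(U) = 10 (H(U) = -2*(-2 - 3) = -2*(-5) = 10)
(1 + 111*(-57)) - H(o(15, -4)) = (1 + 111*(-57)) - 1*10 = (1 - 6327) - 10 = -6326 - 10 = -6336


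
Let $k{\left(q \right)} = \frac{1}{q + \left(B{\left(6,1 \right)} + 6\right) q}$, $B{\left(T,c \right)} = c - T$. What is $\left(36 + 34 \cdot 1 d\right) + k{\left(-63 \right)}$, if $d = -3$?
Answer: $- \frac{8317}{126} \approx -66.008$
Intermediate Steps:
$k{\left(q \right)} = \frac{1}{2 q}$ ($k{\left(q \right)} = \frac{1}{q + \left(\left(1 - 6\right) + 6\right) q} = \frac{1}{q + \left(-5 + 6\right) q} = \frac{1}{q + 1 q} = \frac{1}{q + q} = \frac{1}{2 q}$)
$\left(36 + 34 \cdot 1 d\right) + k{\left(-63 \right)} = \left(36 + 34 \cdot 1 \left(-3\right)\right) + \frac{1}{2 \left(-63\right)} = \left(36 + 34 \left(-3\right)\right) + \frac{1}{2} \left(- \frac{1}{63}\right) = \left(36 - 102\right) - \frac{1}{126} = -66 - \frac{1}{126} = - \frac{8317}{126}$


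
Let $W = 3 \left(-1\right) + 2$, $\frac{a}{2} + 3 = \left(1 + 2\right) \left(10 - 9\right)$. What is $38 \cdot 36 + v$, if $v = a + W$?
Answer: $1367$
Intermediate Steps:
$a = 0$ ($a = -6 + 2 \left(1 + 2\right) \left(10 - 9\right) = -6 + 2 \cdot 3 \cdot 1 = -6 + 2 \cdot 3 = -6 + 6 = 0$)
$W = -1$ ($W = -3 + 2 = -1$)
$v = -1$ ($v = 0 - 1 = -1$)
$38 \cdot 36 + v = 38 \cdot 36 - 1 = 1368 - 1 = 1367$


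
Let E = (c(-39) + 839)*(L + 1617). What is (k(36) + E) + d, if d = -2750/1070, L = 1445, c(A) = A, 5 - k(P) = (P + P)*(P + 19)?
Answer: 261683740/107 ≈ 2.4456e+6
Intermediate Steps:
k(P) = 5 - 2*P*(19 + P) (k(P) = 5 - (P + P)*(P + 19) = 5 - 2*P*(19 + P))
d = -275/107 (d = -2750*1/1070 = -275/107 ≈ -2.5701)
E = 2449600 (E = (-39 + 839)*(1445 + 1617) = 800*3062 = 2449600)
(k(36) + E) + d = ((5 - 38*36 - 2*36²) + 2449600) - 275/107 = ((5 - 1368 - 2*1296) + 2449600) - 275/107 = ((5 - 1368 - 2592) + 2449600) - 275/107 = (-3955 + 2449600) - 275/107 = 2445645 - 275/107 = 261683740/107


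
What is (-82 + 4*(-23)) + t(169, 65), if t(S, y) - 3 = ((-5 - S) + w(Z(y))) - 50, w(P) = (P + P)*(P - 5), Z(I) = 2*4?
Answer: -347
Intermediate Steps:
Z(I) = 8
w(P) = 2*P*(-5 + P) (w(P) = (2*P)*(-5 + P) = 2*P*(-5 + P))
t(S, y) = -4 - S (t(S, y) = 3 + (((-5 - S) + 2*8*(-5 + 8)) - 50) = 3 + (((-5 - S) + 2*8*3) - 50) = 3 + (((-5 - S) + 48) - 50) = 3 + ((43 - S) - 50) = 3 + (-7 - S) = -4 - S)
(-82 + 4*(-23)) + t(169, 65) = (-82 + 4*(-23)) + (-4 - 1*169) = (-82 - 92) + (-4 - 169) = -174 - 173 = -347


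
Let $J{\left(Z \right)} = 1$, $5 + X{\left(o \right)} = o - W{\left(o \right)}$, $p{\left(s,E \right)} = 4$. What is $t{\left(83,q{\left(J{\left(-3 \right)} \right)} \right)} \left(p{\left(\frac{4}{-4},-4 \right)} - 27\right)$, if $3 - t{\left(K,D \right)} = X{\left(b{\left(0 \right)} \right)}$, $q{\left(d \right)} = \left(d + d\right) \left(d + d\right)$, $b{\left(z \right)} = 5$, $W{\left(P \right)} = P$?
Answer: $-184$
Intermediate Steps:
$X{\left(o \right)} = -5$ ($X{\left(o \right)} = -5 + \left(o - o\right) = -5 + 0 = -5$)
$q{\left(d \right)} = 4 d^{2}$ ($q{\left(d \right)} = 2 d 2 d = 4 d^{2}$)
$t{\left(K,D \right)} = 8$ ($t{\left(K,D \right)} = 3 - -5 = 3 + 5 = 8$)
$t{\left(83,q{\left(J{\left(-3 \right)} \right)} \right)} \left(p{\left(\frac{4}{-4},-4 \right)} - 27\right) = 8 \left(4 - 27\right) = 8 \left(-23\right) = -184$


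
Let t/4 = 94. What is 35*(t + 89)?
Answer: 16275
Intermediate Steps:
t = 376 (t = 4*94 = 376)
35*(t + 89) = 35*(376 + 89) = 35*465 = 16275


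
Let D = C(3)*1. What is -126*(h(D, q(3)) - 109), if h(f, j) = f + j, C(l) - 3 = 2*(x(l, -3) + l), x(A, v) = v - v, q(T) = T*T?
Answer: 11466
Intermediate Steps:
q(T) = T²
x(A, v) = 0
C(l) = 3 + 2*l (C(l) = 3 + 2*(0 + l) = 3 + 2*l)
D = 9 (D = (3 + 2*3)*1 = (3 + 6)*1 = 9*1 = 9)
-126*(h(D, q(3)) - 109) = -126*((9 + 3²) - 109) = -126*((9 + 9) - 109) = -126*(18 - 109) = -126*(-91) = 11466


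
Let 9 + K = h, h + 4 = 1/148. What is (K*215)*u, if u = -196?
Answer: 20258805/37 ≈ 5.4754e+5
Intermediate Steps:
h = -591/148 (h = -4 + 1/148 = -591/148 ≈ -3.9932)
K = -1923/148 (K = -9 - 591/148 = -1923/148 ≈ -12.993)
(K*215)*u = -1923/148*215*(-196) = -413445/148*(-196) = 20258805/37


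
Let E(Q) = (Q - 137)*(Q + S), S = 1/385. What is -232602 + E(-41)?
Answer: -86742218/385 ≈ -2.2530e+5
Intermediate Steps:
S = 1/385 ≈ 0.0025974
E(Q) = (-137 + Q)*(1/385 + Q) (E(Q) = (Q - 137)*(Q + 1/385) = (-137 + Q)*(1/385 + Q))
-232602 + E(-41) = -232602 + (-137/385 + (-41)² - 52744/385*(-41)) = -232602 + (-137/385 + 1681 + 2162504/385) = -232602 + 2809552/385 = -86742218/385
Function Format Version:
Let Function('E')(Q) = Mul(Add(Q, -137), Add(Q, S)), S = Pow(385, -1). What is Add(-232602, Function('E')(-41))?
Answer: Rational(-86742218, 385) ≈ -2.2530e+5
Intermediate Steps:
S = Rational(1, 385) ≈ 0.0025974
Function('E')(Q) = Mul(Add(-137, Q), Add(Rational(1, 385), Q)) (Function('E')(Q) = Mul(Add(Q, -137), Add(Q, Rational(1, 385))) = Mul(Add(-137, Q), Add(Rational(1, 385), Q)))
Add(-232602, Function('E')(-41)) = Add(-232602, Add(Rational(-137, 385), Pow(-41, 2), Mul(Rational(-52744, 385), -41))) = Add(-232602, Add(Rational(-137, 385), 1681, Rational(2162504, 385))) = Add(-232602, Rational(2809552, 385)) = Rational(-86742218, 385)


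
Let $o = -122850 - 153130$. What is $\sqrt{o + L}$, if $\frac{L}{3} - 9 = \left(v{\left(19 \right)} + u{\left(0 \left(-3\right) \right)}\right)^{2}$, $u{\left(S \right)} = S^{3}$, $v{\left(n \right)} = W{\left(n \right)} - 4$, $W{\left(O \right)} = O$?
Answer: $i \sqrt{275278} \approx 524.67 i$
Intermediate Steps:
$v{\left(n \right)} = -4 + n$ ($v{\left(n \right)} = n - 4 = -4 + n$)
$L = 702$ ($L = 27 + 3 \left(\left(-4 + 19\right) + \left(0 \left(-3\right)\right)^{3}\right)^{2} = 27 + 3 \left(15 + 0^{3}\right)^{2} = 27 + 3 \left(15 + 0\right)^{2} = 27 + 3 \cdot 15^{2} = 27 + 3 \cdot 225 = 27 + 675 = 702$)
$o = -275980$ ($o = -122850 - 153130 = -275980$)
$\sqrt{o + L} = \sqrt{-275980 + 702} = \sqrt{-275278} = i \sqrt{275278}$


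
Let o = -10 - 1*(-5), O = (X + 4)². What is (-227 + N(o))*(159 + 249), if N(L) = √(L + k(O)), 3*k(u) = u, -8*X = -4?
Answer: -92616 + 204*√7 ≈ -92076.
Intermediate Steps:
X = ½ (X = -⅛*(-4) = ½ ≈ 0.50000)
O = 81/4 (O = (½ + 4)² = (9/2)² = 81/4 ≈ 20.250)
o = -5 (o = -10 + 5 = -5)
k(u) = u/3
N(L) = √(27/4 + L) (N(L) = √(L + (⅓)*(81/4)) = √(L + 27/4) = √(27/4 + L))
(-227 + N(o))*(159 + 249) = (-227 + √(27 + 4*(-5))/2)*(159 + 249) = (-227 + √(27 - 20)/2)*408 = (-227 + √7/2)*408 = -92616 + 204*√7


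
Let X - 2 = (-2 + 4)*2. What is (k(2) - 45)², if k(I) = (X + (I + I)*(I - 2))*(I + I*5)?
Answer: 729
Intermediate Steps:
X = 6 (X = 2 + (-2 + 4)*2 = 2 + 2*2 = 2 + 4 = 6)
k(I) = 6*I*(6 + 2*I*(-2 + I)) (k(I) = (6 + (I + I)*(I - 2))*(I + I*5) = (6 + (2*I)*(-2 + I))*(I + 5*I) = (6 + 2*I*(-2 + I))*(6*I) = 6*I*(6 + 2*I*(-2 + I)))
(k(2) - 45)² = (12*2*(3 + 2² - 2*2) - 45)² = (12*2*(3 + 4 - 4) - 45)² = (12*2*3 - 45)² = (72 - 45)² = 27² = 729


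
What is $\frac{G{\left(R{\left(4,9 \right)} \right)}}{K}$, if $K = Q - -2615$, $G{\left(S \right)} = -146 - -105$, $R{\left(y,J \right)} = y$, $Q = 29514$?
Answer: $- \frac{41}{32129} \approx -0.0012761$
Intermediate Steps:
$G{\left(S \right)} = -41$ ($G{\left(S \right)} = -146 + 105 = -41$)
$K = 32129$ ($K = 29514 - -2615 = 29514 + 2615 = 32129$)
$\frac{G{\left(R{\left(4,9 \right)} \right)}}{K} = - \frac{41}{32129}$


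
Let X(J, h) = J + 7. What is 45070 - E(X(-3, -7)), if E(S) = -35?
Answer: 45105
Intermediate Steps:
X(J, h) = 7 + J
45070 - E(X(-3, -7)) = 45070 - 1*(-35) = 45070 + 35 = 45105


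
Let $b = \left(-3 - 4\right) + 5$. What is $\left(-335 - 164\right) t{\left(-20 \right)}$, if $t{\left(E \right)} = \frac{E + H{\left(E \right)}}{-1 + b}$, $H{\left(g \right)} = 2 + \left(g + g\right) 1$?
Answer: $- \frac{28942}{3} \approx -9647.3$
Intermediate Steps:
$H{\left(g \right)} = 2 + 2 g$ ($H{\left(g \right)} = 2 + 2 g 1 = 2 + 2 g$)
$b = -2$ ($b = -7 + 5 = -2$)
$t{\left(E \right)} = - \frac{2}{3} - E$ ($t{\left(E \right)} = \frac{E + \left(2 + 2 E\right)}{-1 - 2} = \frac{2 + 3 E}{-3} = \left(2 + 3 E\right) \left(- \frac{1}{3}\right) = - \frac{2}{3} - E$)
$\left(-335 - 164\right) t{\left(-20 \right)} = \left(-335 - 164\right) \left(- \frac{2}{3} - -20\right) = - 499 \left(- \frac{2}{3} + 20\right) = \left(-499\right) \frac{58}{3} = - \frac{28942}{3}$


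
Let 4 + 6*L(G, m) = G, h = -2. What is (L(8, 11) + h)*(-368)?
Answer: 1472/3 ≈ 490.67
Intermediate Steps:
L(G, m) = -⅔ + G/6
(L(8, 11) + h)*(-368) = ((-⅔ + (⅙)*8) - 2)*(-368) = ((-⅔ + 4/3) - 2)*(-368) = (⅔ - 2)*(-368) = -4/3*(-368) = 1472/3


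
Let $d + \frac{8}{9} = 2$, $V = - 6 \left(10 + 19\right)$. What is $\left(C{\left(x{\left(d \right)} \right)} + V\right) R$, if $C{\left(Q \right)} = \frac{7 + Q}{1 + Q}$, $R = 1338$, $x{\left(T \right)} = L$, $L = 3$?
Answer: $-229467$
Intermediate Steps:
$V = -174$ ($V = \left(-6\right) 29 = -174$)
$d = \frac{10}{9}$ ($d = - \frac{8}{9} + 2 = \frac{10}{9} \approx 1.1111$)
$x{\left(T \right)} = 3$
$C{\left(Q \right)} = \frac{7 + Q}{1 + Q}$
$\left(C{\left(x{\left(d \right)} \right)} + V\right) R = \left(\frac{7 + 3}{1 + 3} - 174\right) 1338 = \left(\frac{1}{4} \cdot 10 - 174\right) 1338 = \left(\frac{5}{2} - 174\right) 1338 = \left(- \frac{343}{2}\right) 1338 = -229467$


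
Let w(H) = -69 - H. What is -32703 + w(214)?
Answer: -32986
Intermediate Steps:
-32703 + w(214) = -32703 + (-69 - 1*214) = -32703 + (-69 - 214) = -32703 - 283 = -32986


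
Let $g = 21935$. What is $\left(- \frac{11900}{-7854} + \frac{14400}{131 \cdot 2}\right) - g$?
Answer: $- \frac{94580855}{4323} \approx -21879.0$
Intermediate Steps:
$\left(- \frac{11900}{-7854} + \frac{14400}{131 \cdot 2}\right) - g = \left(- \frac{11900}{-7854} + \frac{14400}{131 \cdot 2}\right) - 21935 = \left(\left(-11900\right) \left(- \frac{1}{7854}\right) + \frac{14400}{262}\right) - 21935 = \left(\frac{50}{33} + 14400 \cdot \frac{1}{262}\right) - 21935 = \left(\frac{50}{33} + \frac{7200}{131}\right) - 21935 = \frac{244150}{4323} - 21935 = - \frac{94580855}{4323}$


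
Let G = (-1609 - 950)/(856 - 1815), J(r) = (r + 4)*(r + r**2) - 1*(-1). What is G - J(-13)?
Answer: 1348036/959 ≈ 1405.7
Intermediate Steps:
J(r) = 1 + (4 + r)*(r + r**2) (J(r) = (4 + r)*(r + r**2) + 1 = 1 + (4 + r)*(r + r**2))
G = 2559/959 (G = -2559/(-959) = -2559*(-1/959) = 2559/959 ≈ 2.6684)
G - J(-13) = 2559/959 - (1 + (-13)**3 + 4*(-13) + 5*(-13)**2) = 2559/959 - (1 - 2197 - 52 + 5*169) = 2559/959 - (1 - 2197 - 52 + 845) = 2559/959 - 1*(-1403) = 2559/959 + 1403 = 1348036/959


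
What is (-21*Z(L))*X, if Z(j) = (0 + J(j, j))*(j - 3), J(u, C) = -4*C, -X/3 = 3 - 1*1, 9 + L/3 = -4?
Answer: -825552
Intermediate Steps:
L = -39 (L = -27 + 3*(-4) = -27 - 12 = -39)
X = -6 (X = -3*(3 - 1*1) = -3*(3 - 1) = -3*2 = -6)
Z(j) = -4*j*(-3 + j) (Z(j) = (0 - 4*j)*(j - 3) = (-4*j)*(-3 + j) = -4*j*(-3 + j))
(-21*Z(L))*X = -84*(-39)*(3 - 1*(-39))*(-6) = -84*(-39)*(3 + 39)*(-6) = -84*(-39)*42*(-6) = -21*(-6552)*(-6) = 137592*(-6) = -825552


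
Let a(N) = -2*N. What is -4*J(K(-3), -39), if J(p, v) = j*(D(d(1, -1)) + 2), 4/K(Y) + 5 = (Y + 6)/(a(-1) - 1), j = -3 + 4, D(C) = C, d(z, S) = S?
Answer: -4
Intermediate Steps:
j = 1
K(Y) = 4/(1 + Y) (K(Y) = 4/(-5 + (Y + 6)/(-2*(-1) - 1)) = 4/(-5 + (6 + Y)/(2 - 1)) = 4/(-5 + (6 + Y)/1) = 4/(-5 + (6 + Y)*1) = 4/(-5 + (6 + Y)) = 4/(1 + Y))
J(p, v) = 1 (J(p, v) = 1*(-1 + 2) = 1*1 = 1)
-4*J(K(-3), -39) = -4*1 = -4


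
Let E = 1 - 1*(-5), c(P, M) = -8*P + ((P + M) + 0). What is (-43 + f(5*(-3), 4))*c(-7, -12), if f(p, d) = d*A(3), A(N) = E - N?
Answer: -1147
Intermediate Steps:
c(P, M) = M - 7*P (c(P, M) = -8*P + ((M + P) + 0) = -8*P + (M + P) = M - 7*P)
E = 6 (E = 1 + 5 = 6)
A(N) = 6 - N
f(p, d) = 3*d (f(p, d) = d*(6 - 1*3) = d*(6 - 3) = d*3 = 3*d)
(-43 + f(5*(-3), 4))*c(-7, -12) = (-43 + 3*4)*(-12 - 7*(-7)) = (-43 + 12)*(-12 + 49) = -31*37 = -1147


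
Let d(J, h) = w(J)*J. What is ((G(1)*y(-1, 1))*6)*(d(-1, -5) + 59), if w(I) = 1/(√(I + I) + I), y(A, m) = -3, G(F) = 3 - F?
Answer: -2136 - 12*I*√2 ≈ -2136.0 - 16.971*I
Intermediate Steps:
w(I) = 1/(I + √2*√I) (w(I) = 1/(√(2*I) + I) = 1/(√2*√I + I) = 1/(I + √2*√I))
d(J, h) = J/(J + √2*√J)
((G(1)*y(-1, 1))*6)*(d(-1, -5) + 59) = (((3 - 1*1)*(-3))*6)*(-1/(-1 + √2*√(-1)) + 59) = (((3 - 1)*(-3))*6)*(-1/(-1 + √2*I) + 59) = ((2*(-3))*6)*(-1/(-1 + I*√2) + 59) = (-6*6)*(59 - 1/(-1 + I*√2)) = -36*(59 - 1/(-1 + I*√2)) = -2124 + 36/(-1 + I*√2)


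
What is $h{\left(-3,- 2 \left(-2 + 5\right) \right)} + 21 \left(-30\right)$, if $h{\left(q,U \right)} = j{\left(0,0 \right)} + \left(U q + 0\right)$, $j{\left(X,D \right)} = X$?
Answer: $-612$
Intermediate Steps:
$h{\left(q,U \right)} = U q$ ($h{\left(q,U \right)} = 0 + \left(U q + 0\right) = 0 + U q = U q$)
$h{\left(-3,- 2 \left(-2 + 5\right) \right)} + 21 \left(-30\right) = - 2 \left(-2 + 5\right) \left(-3\right) + 21 \left(-30\right) = \left(-2\right) 3 \left(-3\right) - 630 = \left(-6\right) \left(-3\right) - 630 = 18 - 630 = -612$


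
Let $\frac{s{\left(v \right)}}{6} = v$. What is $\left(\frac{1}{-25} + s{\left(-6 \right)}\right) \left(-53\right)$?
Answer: $\frac{47753}{25} \approx 1910.1$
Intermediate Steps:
$s{\left(v \right)} = 6 v$
$\left(\frac{1}{-25} + s{\left(-6 \right)}\right) \left(-53\right) = \left(\frac{1}{-25} + 6 \left(-6\right)\right) \left(-53\right) = \left(- \frac{1}{25} - 36\right) \left(-53\right) = \left(- \frac{901}{25}\right) \left(-53\right) = \frac{47753}{25}$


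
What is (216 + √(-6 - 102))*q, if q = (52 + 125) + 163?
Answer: 73440 + 2040*I*√3 ≈ 73440.0 + 3533.4*I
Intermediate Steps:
q = 340 (q = 177 + 163 = 340)
(216 + √(-6 - 102))*q = (216 + √(-6 - 102))*340 = (216 + √(-108))*340 = (216 + 6*I*√3)*340 = 73440 + 2040*I*√3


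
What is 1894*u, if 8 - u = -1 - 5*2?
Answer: 35986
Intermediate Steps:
u = 19 (u = 8 - (-1 - 5*2) = 8 - (-1 - 10) = 8 - 1*(-11) = 8 + 11 = 19)
1894*u = 1894*19 = 35986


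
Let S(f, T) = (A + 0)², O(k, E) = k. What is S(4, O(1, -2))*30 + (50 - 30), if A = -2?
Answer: 140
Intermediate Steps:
S(f, T) = 4 (S(f, T) = (-2 + 0)² = (-2)² = 4)
S(4, O(1, -2))*30 + (50 - 30) = 4*30 + (50 - 30) = 120 + 20 = 140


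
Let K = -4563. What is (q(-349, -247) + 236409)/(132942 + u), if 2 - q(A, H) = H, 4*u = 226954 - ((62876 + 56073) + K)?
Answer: 118329/80542 ≈ 1.4692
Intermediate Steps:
u = 28142 (u = (226954 - ((62876 + 56073) - 4563))/4 = (226954 - (118949 - 4563))/4 = (226954 - 1*114386)/4 = (226954 - 114386)/4 = (1/4)*112568 = 28142)
q(A, H) = 2 - H
(q(-349, -247) + 236409)/(132942 + u) = ((2 - 1*(-247)) + 236409)/(132942 + 28142) = ((2 + 247) + 236409)/161084 = (249 + 236409)*(1/161084) = 236658*(1/161084) = 118329/80542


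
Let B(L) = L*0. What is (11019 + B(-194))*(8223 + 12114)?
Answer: 224093403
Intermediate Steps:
B(L) = 0
(11019 + B(-194))*(8223 + 12114) = (11019 + 0)*(8223 + 12114) = 11019*20337 = 224093403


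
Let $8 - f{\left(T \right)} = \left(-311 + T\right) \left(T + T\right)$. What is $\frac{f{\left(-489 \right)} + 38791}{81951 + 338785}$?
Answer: $- \frac{743601}{420736} \approx -1.7674$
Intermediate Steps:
$f{\left(T \right)} = 8 - 2 T \left(-311 + T\right)$ ($f{\left(T \right)} = 8 - \left(-311 + T\right) \left(T + T\right) = 8 - \left(-311 + T\right) 2 T = 8 - 2 T \left(-311 + T\right)$)
$\frac{f{\left(-489 \right)} + 38791}{81951 + 338785} = \frac{\left(8 - 2 \left(-489\right)^{2} + 622 \left(-489\right)\right) + 38791}{81951 + 338785} = \frac{\left(8 - 478242 - 304158\right) + 38791}{420736} = \left(\left(8 - 478242 - 304158\right) + 38791\right) \frac{1}{420736} = \left(-782392 + 38791\right) \frac{1}{420736} = \left(-743601\right) \frac{1}{420736} = - \frac{743601}{420736}$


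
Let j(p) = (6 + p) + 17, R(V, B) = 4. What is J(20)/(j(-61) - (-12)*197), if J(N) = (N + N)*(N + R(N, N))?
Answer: 480/1163 ≈ 0.41273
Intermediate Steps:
J(N) = 2*N*(4 + N) (J(N) = (N + N)*(N + 4) = (2*N)*(4 + N) = 2*N*(4 + N))
j(p) = 23 + p
J(20)/(j(-61) - (-12)*197) = (2*20*(4 + 20))/((23 - 61) - (-12)*197) = (2*20*24)/(-38 - 1*(-2364)) = 960/(-38 + 2364) = 960/2326 = 960*(1/2326) = 480/1163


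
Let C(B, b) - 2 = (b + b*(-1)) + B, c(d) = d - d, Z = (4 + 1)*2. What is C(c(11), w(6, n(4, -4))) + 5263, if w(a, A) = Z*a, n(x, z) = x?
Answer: 5265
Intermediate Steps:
Z = 10 (Z = 5*2 = 10)
c(d) = 0
w(a, A) = 10*a
C(B, b) = 2 + B (C(B, b) = 2 + ((b + b*(-1)) + B) = 2 + ((b - b) + B) = 2 + (0 + B) = 2 + B)
C(c(11), w(6, n(4, -4))) + 5263 = (2 + 0) + 5263 = 2 + 5263 = 5265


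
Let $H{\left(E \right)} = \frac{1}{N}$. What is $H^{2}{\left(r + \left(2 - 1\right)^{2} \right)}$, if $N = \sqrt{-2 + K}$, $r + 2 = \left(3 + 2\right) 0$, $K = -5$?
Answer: $- \frac{1}{7} \approx -0.14286$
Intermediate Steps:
$r = -2$ ($r = -2 + \left(3 + 2\right) 0 = -2 + 5 \cdot 0 = -2 + 0 = -2$)
$N = i \sqrt{7}$ ($N = \sqrt{-2 - 5} = \sqrt{-7} = i \sqrt{7} \approx 2.6458 i$)
$H{\left(E \right)} = - \frac{i \sqrt{7}}{7}$ ($H{\left(E \right)} = \frac{1}{i \sqrt{7}} = - \frac{i \sqrt{7}}{7}$)
$H^{2}{\left(r + \left(2 - 1\right)^{2} \right)} = \left(- \frac{i \sqrt{7}}{7}\right)^{2} = - \frac{1}{7}$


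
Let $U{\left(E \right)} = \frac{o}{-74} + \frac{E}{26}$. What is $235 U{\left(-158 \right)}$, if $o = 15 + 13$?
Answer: $- \frac{729675}{481} \approx -1517.0$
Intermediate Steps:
$o = 28$
$U{\left(E \right)} = - \frac{14}{37} + \frac{E}{26}$ ($U{\left(E \right)} = \frac{28}{-74} + \frac{E}{26} = 28 \left(- \frac{1}{74}\right) + E \frac{1}{26} = - \frac{14}{37} + \frac{E}{26}$)
$235 U{\left(-158 \right)} = 235 \left(- \frac{14}{37} + \frac{1}{26} \left(-158\right)\right) = 235 \left(- \frac{14}{37} - \frac{79}{13}\right) = 235 \left(- \frac{3105}{481}\right) = - \frac{729675}{481}$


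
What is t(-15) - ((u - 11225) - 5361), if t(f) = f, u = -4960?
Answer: 21531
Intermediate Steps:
t(-15) - ((u - 11225) - 5361) = -15 - ((-4960 - 11225) - 5361) = -15 - (-16185 - 5361) = -15 - 1*(-21546) = -15 + 21546 = 21531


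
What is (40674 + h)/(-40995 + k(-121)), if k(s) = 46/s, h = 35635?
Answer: -9233389/4960441 ≈ -1.8614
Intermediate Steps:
(40674 + h)/(-40995 + k(-121)) = (40674 + 35635)/(-40995 + 46/(-121)) = 76309/(-40995 + 46*(-1/121)) = 76309/(-40995 - 46/121) = 76309/(-4960441/121) = 76309*(-121/4960441) = -9233389/4960441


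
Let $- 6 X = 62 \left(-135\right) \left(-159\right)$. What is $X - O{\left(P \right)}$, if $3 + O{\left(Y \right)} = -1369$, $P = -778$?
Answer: $-220433$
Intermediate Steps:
$O{\left(Y \right)} = -1372$ ($O{\left(Y \right)} = -3 - 1369 = -1372$)
$X = -221805$ ($X = - \frac{62 \left(-135\right) \left(-159\right)}{6} = - \frac{\left(-8370\right) \left(-159\right)}{6} = \left(- \frac{1}{6}\right) 1330830 = -221805$)
$X - O{\left(P \right)} = -221805 - -1372 = -221805 + 1372 = -220433$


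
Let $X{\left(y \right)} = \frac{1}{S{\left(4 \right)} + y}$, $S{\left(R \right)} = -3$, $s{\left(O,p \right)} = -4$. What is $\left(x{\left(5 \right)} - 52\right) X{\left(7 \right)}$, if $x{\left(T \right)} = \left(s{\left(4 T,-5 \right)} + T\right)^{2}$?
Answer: $- \frac{51}{4} \approx -12.75$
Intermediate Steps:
$X{\left(y \right)} = \frac{1}{-3 + y}$
$x{\left(T \right)} = \left(-4 + T\right)^{2}$
$\left(x{\left(5 \right)} - 52\right) X{\left(7 \right)} = \frac{\left(-4 + 5\right)^{2} - 52}{-3 + 7} = \frac{1^{2} - 52}{4} = \left(1 - 52\right) \frac{1}{4} = \left(-51\right) \frac{1}{4} = - \frac{51}{4}$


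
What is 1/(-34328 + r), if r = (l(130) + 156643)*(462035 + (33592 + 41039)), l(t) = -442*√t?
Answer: 8406493791/705959909363289285818 + 59301593*√130/1764899773408223214545 ≈ 1.2291e-11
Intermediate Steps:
r = 84064972238 - 237206372*√130 (r = (-442*√130 + 156643)*(462035 + (33592 + 41039)) = (156643 - 442*√130)*(462035 + 74631) = (156643 - 442*√130)*536666 = 84064972238 - 237206372*√130 ≈ 8.1360e+10)
1/(-34328 + r) = 1/(-34328 + (84064972238 - 237206372*√130)) = 1/(84064937910 - 237206372*√130)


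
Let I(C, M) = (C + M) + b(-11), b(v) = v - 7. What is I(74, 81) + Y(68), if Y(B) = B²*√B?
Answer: 137 + 9248*√17 ≈ 38268.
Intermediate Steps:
Y(B) = B^(5/2)
b(v) = -7 + v
I(C, M) = -18 + C + M (I(C, M) = (C + M) + (-7 - 11) = (C + M) - 18 = -18 + C + M)
I(74, 81) + Y(68) = (-18 + 74 + 81) + 68^(5/2) = 137 + 9248*√17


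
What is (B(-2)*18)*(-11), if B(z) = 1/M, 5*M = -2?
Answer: 495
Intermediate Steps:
M = -⅖ (M = (⅕)*(-2) = -⅖ ≈ -0.40000)
B(z) = -5/2 (B(z) = 1/(-⅖) = 1*(-5/2) = -5/2)
(B(-2)*18)*(-11) = -5/2*18*(-11) = -45*(-11) = 495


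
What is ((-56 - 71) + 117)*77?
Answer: -770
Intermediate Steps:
((-56 - 71) + 117)*77 = (-127 + 117)*77 = -10*77 = -770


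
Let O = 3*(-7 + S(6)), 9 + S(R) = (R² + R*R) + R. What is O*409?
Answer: 76074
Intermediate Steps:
S(R) = -9 + R + 2*R² (S(R) = -9 + ((R² + R*R) + R) = -9 + ((R² + R²) + R) = -9 + (2*R² + R) = -9 + (R + 2*R²) = -9 + R + 2*R²)
O = 186 (O = 3*(-7 + (-9 + 6 + 2*6²)) = 3*(-7 + (-9 + 6 + 2*36)) = 3*(-7 + (-9 + 6 + 72)) = 3*(-7 + 69) = 3*62 = 186)
O*409 = 186*409 = 76074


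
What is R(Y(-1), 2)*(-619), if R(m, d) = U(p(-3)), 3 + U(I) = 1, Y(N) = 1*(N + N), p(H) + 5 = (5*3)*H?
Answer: 1238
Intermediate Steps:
p(H) = -5 + 15*H (p(H) = -5 + (5*3)*H = -5 + 15*H)
Y(N) = 2*N (Y(N) = 1*(2*N) = 2*N)
U(I) = -2 (U(I) = -3 + 1 = -2)
R(m, d) = -2
R(Y(-1), 2)*(-619) = -2*(-619) = 1238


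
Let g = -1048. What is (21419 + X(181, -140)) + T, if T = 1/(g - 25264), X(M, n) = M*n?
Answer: -103169353/26312 ≈ -3921.0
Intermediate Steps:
T = -1/26312 (T = 1/(-1048 - 25264) = 1/(-26312) = -1/26312 ≈ -3.8005e-5)
(21419 + X(181, -140)) + T = (21419 + 181*(-140)) - 1/26312 = (21419 - 25340) - 1/26312 = -3921 - 1/26312 = -103169353/26312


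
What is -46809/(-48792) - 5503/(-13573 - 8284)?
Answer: 430535563/355482248 ≈ 1.2111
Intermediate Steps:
-46809/(-48792) - 5503/(-13573 - 8284) = -46809*(-1/48792) - 5503/(-21857) = 15603/16264 - 5503*(-1/21857) = 15603/16264 + 5503/21857 = 430535563/355482248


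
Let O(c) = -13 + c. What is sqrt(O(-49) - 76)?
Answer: I*sqrt(138) ≈ 11.747*I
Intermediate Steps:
sqrt(O(-49) - 76) = sqrt((-13 - 49) - 76) = sqrt(-62 - 76) = sqrt(-138) = I*sqrt(138)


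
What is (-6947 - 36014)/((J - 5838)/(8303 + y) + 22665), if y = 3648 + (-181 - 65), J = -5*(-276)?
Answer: -502858505/265289367 ≈ -1.8955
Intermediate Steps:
J = 1380
y = 3402 (y = 3648 - 246 = 3402)
(-6947 - 36014)/((J - 5838)/(8303 + y) + 22665) = (-6947 - 36014)/((1380 - 5838)/(8303 + 3402) + 22665) = -42961/(-4458/11705 + 22665) = -42961/265289367/11705 = -42961*11705/265289367 = -502858505/265289367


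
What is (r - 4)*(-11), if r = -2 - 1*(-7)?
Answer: -11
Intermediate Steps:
r = 5 (r = -2 + 7 = 5)
(r - 4)*(-11) = (5 - 4)*(-11) = 1*(-11) = -11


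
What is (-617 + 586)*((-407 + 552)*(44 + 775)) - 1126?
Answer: -3682531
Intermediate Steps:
(-617 + 586)*((-407 + 552)*(44 + 775)) - 1126 = -4495*819 - 1126 = -31*118755 - 1126 = -3681405 - 1126 = -3682531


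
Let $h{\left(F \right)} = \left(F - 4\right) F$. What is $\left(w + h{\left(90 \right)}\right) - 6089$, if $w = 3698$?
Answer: $5349$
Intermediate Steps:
$h{\left(F \right)} = F \left(-4 + F\right)$ ($h{\left(F \right)} = \left(-4 + F\right) F = F \left(-4 + F\right)$)
$\left(w + h{\left(90 \right)}\right) - 6089 = \left(3698 + 90 \left(-4 + 90\right)\right) - 6089 = \left(3698 + 90 \cdot 86\right) - 6089 = \left(3698 + 7740\right) - 6089 = 11438 - 6089 = 5349$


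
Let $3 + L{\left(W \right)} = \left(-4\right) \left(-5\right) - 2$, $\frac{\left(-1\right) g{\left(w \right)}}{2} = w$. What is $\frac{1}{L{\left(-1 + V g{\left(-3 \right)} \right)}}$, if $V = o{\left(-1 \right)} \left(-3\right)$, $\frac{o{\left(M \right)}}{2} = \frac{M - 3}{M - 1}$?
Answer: $\frac{1}{15} \approx 0.066667$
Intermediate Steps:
$o{\left(M \right)} = \frac{2 \left(-3 + M\right)}{-1 + M}$ ($o{\left(M \right)} = 2 \frac{M - 3}{M - 1} = 2 \frac{-3 + M}{-1 + M} = \frac{2 \left(-3 + M\right)}{-1 + M}$)
$g{\left(w \right)} = - 2 w$
$V = -12$ ($V = \frac{2 \left(-3 - 1\right)}{-1 - 1} \left(-3\right) = 2 \frac{1}{-2} \left(-4\right) \left(-3\right) = 2 \left(- \frac{1}{2}\right) \left(-4\right) \left(-3\right) = 4 \left(-3\right) = -12$)
$L{\left(W \right)} = 15$ ($L{\left(W \right)} = -3 - -18 = -3 + \left(20 - 2\right) = -3 + 18 = 15$)
$\frac{1}{L{\left(-1 + V g{\left(-3 \right)} \right)}} = \frac{1}{15}$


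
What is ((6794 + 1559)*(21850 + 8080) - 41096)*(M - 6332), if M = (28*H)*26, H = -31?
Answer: -7223965206600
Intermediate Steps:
M = -22568 (M = (28*(-31))*26 = -868*26 = -22568)
((6794 + 1559)*(21850 + 8080) - 41096)*(M - 6332) = ((6794 + 1559)*(21850 + 8080) - 41096)*(-22568 - 6332) = (8353*29930 - 41096)*(-28900) = (250005290 - 41096)*(-28900) = 249964194*(-28900) = -7223965206600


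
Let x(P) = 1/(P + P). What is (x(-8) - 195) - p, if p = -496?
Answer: 4815/16 ≈ 300.94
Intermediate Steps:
x(P) = 1/(2*P)
(x(-8) - 195) - p = ((½)/(-8) - 195) - 1*(-496) = ((½)*(-⅛) - 195) + 496 = (-1/16 - 195) + 496 = -3121/16 + 496 = 4815/16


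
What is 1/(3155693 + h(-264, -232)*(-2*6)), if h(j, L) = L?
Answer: 1/3158477 ≈ 3.1661e-7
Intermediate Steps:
1/(3155693 + h(-264, -232)*(-2*6)) = 1/(3155693 - (-464)*6) = 1/(3155693 - 232*(-12)) = 1/(3155693 + 2784) = 1/3158477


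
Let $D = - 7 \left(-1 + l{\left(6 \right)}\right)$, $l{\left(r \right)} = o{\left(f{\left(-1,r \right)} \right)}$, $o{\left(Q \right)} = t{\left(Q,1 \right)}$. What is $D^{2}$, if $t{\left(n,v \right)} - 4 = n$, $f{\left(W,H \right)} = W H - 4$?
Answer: $2401$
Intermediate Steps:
$f{\left(W,H \right)} = -4 + H W$ ($f{\left(W,H \right)} = H W - 4 = -4 + H W$)
$t{\left(n,v \right)} = 4 + n$
$o{\left(Q \right)} = 4 + Q$
$l{\left(r \right)} = - r$ ($l{\left(r \right)} = 4 + \left(-4 + r \left(-1\right)\right) = 4 - \left(4 + r\right) = - r$)
$D = 49$ ($D = - 7 \left(-1 - 6\right) = \left(-7\right) \left(-7\right) = 49$)
$D^{2} = 49^{2} = 2401$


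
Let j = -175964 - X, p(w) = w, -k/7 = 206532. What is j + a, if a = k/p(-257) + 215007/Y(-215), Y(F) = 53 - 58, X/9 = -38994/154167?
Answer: -210264608263/985595 ≈ -2.1334e+5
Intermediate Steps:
k = -1445724 (k = -7*206532 = -1445724)
X = -1746/767 (X = 9*(-38994/154167) = 9*(-38994*1/154167) = 9*(-194/767) = -1746/767 ≈ -2.2764)
Y(F) = -5
j = -134962642/767 (j = -175964 - 1*(-1746/767) = -175964 + 1746/767 = -134962642/767 ≈ -1.7596e+5)
a = -48028179/1285 (a = -1445724/(-257) + 215007/(-5) = -1445724*(-1/257) + 215007*(-⅕) = 1445724/257 - 215007/5 = -48028179/1285 ≈ -37376.)
j + a = -134962642/767 - 48028179/1285 = -210264608263/985595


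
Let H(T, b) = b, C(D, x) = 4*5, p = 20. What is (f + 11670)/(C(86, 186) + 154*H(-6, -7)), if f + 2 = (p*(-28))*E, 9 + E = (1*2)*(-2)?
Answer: -9474/529 ≈ -17.909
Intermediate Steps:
C(D, x) = 20
E = -13 (E = -9 + (1*2)*(-2) = -9 + 2*(-2) = -9 - 4 = -13)
f = 7278 (f = -2 + (20*(-28))*(-13) = -2 - 560*(-13) = -2 + 7280 = 7278)
(f + 11670)/(C(86, 186) + 154*H(-6, -7)) = (7278 + 11670)/(20 + 154*(-7)) = 18948/(20 - 1078) = 18948/(-1058) = 18948*(-1/1058) = -9474/529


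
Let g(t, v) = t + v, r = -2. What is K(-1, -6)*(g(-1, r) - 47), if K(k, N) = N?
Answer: 300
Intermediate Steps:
K(-1, -6)*(g(-1, r) - 47) = -6*((-1 - 2) - 47) = -6*(-3 - 47) = -6*(-50) = 300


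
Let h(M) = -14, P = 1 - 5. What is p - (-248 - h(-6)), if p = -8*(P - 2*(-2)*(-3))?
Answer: 362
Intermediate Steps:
P = -4
p = 128 (p = -8*(-4 - 2*(-2)*(-3)) = -8*(-4 + 4*(-3)) = -8*(-4 - 12) = -8*(-16) = 128)
p - (-248 - h(-6)) = 128 - (-248 - 1*(-14)) = 128 - (-248 + 14) = 128 - 1*(-234) = 128 + 234 = 362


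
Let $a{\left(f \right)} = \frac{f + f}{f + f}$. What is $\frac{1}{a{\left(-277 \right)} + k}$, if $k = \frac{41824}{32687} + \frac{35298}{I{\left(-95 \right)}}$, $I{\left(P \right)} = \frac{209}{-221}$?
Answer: $- \frac{6831583}{254971072647} \approx -2.6794 \cdot 10^{-5}$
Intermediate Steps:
$I{\left(P \right)} = - \frac{209}{221}$ ($I{\left(P \right)} = 209 \left(- \frac{1}{221}\right) = - \frac{209}{221}$)
$k = - \frac{254977904230}{6831583}$ ($k = \frac{41824}{32687} + \frac{35298}{- \frac{209}{221}} = 41824 \cdot \frac{1}{32687} + 35298 \left(- \frac{221}{209}\right) = \frac{41824}{32687} - \frac{7800858}{209} = - \frac{254977904230}{6831583} \approx -37323.0$)
$a{\left(f \right)} = 1$ ($a{\left(f \right)} = \frac{2 f}{2 f} = 2 f \frac{1}{2 f} = 1$)
$\frac{1}{a{\left(-277 \right)} + k} = \frac{1}{1 - \frac{254977904230}{6831583}} = \frac{1}{- \frac{254971072647}{6831583}} = - \frac{6831583}{254971072647}$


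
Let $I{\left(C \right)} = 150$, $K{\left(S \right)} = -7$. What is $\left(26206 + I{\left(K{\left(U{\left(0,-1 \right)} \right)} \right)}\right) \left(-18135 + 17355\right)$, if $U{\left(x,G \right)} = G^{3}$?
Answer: $-20557680$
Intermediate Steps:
$\left(26206 + I{\left(K{\left(U{\left(0,-1 \right)} \right)} \right)}\right) \left(-18135 + 17355\right) = \left(26206 + 150\right) \left(-18135 + 17355\right) = 26356 \left(-780\right) = -20557680$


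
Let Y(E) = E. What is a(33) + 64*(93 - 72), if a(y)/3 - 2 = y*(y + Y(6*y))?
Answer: 24219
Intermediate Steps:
a(y) = 6 + 21*y² (a(y) = 6 + 3*(y*(y + 6*y)) = 6 + 3*(y*(7*y)) = 6 + 3*(7*y²) = 6 + 21*y²)
a(33) + 64*(93 - 72) = (6 + 21*33²) + 64*(93 - 72) = (6 + 21*1089) + 64*21 = (6 + 22869) + 1344 = 22875 + 1344 = 24219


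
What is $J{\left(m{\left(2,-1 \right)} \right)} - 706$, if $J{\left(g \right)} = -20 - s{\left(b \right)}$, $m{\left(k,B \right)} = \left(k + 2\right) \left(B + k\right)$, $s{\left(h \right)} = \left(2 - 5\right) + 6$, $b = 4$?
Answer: $-729$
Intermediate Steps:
$s{\left(h \right)} = 3$ ($s{\left(h \right)} = -3 + 6 = 3$)
$m{\left(k,B \right)} = \left(2 + k\right) \left(B + k\right)$
$J{\left(g \right)} = -23$ ($J{\left(g \right)} = -20 - 3 = -23$)
$J{\left(m{\left(2,-1 \right)} \right)} - 706 = -23 - 706 = -729$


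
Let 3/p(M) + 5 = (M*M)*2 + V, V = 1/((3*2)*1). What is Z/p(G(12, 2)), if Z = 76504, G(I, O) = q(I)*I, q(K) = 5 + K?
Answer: 19101633476/9 ≈ 2.1224e+9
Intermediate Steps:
G(I, O) = I*(5 + I) (G(I, O) = (5 + I)*I = I*(5 + I))
V = 1/6 (V = 1/(6*1) = 1/6 ≈ 0.16667)
p(M) = 3/(-29/6 + 2*M**2) (p(M) = 3/(-5 + ((M*M)*2 + 1/6)) = 3/(-5 + (M**2*2 + 1/6)) = 3/(-5 + (2*M**2 + 1/6)) = 3/(-5 + (1/6 + 2*M**2)) = 3/(-29/6 + 2*M**2))
Z/p(G(12, 2)) = 76504/((18/(-29 + 12*(12*(5 + 12))**2))) = 76504/((18/(-29 + 12*(12*17)**2))) = 76504/((18/(-29 + 12*204**2))) = 76504/((18/(-29 + 12*41616))) = 76504/((18/(-29 + 499392))) = 76504/((18/499363)) = 76504/((18*(1/499363))) = 76504/(18/499363) = 76504*(499363/18) = 19101633476/9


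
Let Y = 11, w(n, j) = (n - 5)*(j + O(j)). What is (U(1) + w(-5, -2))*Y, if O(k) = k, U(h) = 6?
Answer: 506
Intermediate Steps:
w(n, j) = 2*j*(-5 + n) (w(n, j) = (n - 5)*(j + j) = (-5 + n)*(2*j) = 2*j*(-5 + n))
(U(1) + w(-5, -2))*Y = (6 + 2*(-2)*(-5 - 5))*11 = (6 + 2*(-2)*(-10))*11 = (6 + 40)*11 = 46*11 = 506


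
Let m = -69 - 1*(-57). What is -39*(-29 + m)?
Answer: 1599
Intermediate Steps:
m = -12 (m = -69 + 57 = -12)
-39*(-29 + m) = -39*(-29 - 12) = -39*(-41) = 1599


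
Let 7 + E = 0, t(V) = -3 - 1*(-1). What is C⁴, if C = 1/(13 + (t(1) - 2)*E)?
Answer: 1/2825761 ≈ 3.5389e-7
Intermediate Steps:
t(V) = -2 (t(V) = -3 + 1 = -2)
E = -7 (E = -7 + 0 = -7)
C = 1/41 (C = 1/(13 + (-2 - 2)*(-7)) = 1/(13 - 4*(-7)) = 1/(13 + 28) = 1/41 ≈ 0.024390)
C⁴ = (1/41)⁴ = 1/2825761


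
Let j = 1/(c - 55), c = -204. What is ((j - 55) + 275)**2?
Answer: 3246606441/67081 ≈ 48398.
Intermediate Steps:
j = -1/259 (j = 1/(-204 - 55) = 1/(-259) = -1/259 ≈ -0.0038610)
((j - 55) + 275)**2 = ((-1/259 - 55) + 275)**2 = (-14246/259 + 275)**2 = (56979/259)**2 = 3246606441/67081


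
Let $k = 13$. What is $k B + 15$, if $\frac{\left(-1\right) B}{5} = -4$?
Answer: $275$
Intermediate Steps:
$B = 20$ ($B = \left(-5\right) \left(-4\right) = 20$)
$k B + 15 = 13 \cdot 20 + 15 = 260 + 15 = 275$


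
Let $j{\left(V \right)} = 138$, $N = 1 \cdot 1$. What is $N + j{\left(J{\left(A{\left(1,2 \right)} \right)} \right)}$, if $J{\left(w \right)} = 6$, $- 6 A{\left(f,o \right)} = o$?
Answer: $139$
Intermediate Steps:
$A{\left(f,o \right)} = - \frac{o}{6}$
$N = 1$
$N + j{\left(J{\left(A{\left(1,2 \right)} \right)} \right)} = 1 + 138 = 139$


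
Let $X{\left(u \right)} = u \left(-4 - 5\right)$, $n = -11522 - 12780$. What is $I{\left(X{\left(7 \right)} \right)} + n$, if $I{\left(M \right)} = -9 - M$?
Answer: $-24248$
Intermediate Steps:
$n = -24302$
$X{\left(u \right)} = - 9 u$ ($X{\left(u \right)} = u \left(-9\right) = - 9 u$)
$I{\left(X{\left(7 \right)} \right)} + n = \left(-9 - \left(-9\right) 7\right) - 24302 = \left(-9 - -63\right) - 24302 = \left(-9 + 63\right) - 24302 = 54 - 24302 = -24248$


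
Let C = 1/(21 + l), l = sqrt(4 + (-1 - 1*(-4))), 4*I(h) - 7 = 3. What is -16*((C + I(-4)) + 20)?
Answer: -11184/31 + 8*sqrt(7)/217 ≈ -360.68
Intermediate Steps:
I(h) = 5/2 (I(h) = 7/4 + (1/4)*3 = 7/4 + 3/4 = 5/2)
l = sqrt(7) (l = sqrt(4 + (-1 + 4)) = sqrt(4 + 3) = sqrt(7) ≈ 2.6458)
C = 1/(21 + sqrt(7)) ≈ 0.042291
-16*((C + I(-4)) + 20) = -16*(((3/62 - sqrt(7)/434) + 5/2) + 20) = -16*((79/31 - sqrt(7)/434) + 20) = -16*(699/31 - sqrt(7)/434) = -11184/31 + 8*sqrt(7)/217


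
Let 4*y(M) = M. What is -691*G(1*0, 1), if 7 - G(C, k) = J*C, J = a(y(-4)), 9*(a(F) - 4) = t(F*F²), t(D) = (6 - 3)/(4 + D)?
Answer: -4837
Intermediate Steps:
y(M) = M/4
t(D) = 3/(4 + D)
a(F) = 4 + 1/(3*(4 + F³)) (a(F) = 4 + (3/(4 + F*F²))/9 = 4 + (3/(4 + F³))/9 = 4 + 1/(3*(4 + F³)))
J = 37/9 (J = (49 + 12*((¼)*(-4))³)/(3*(4 + ((¼)*(-4))³)) = (49 + 12*(-1)³)/(3*(4 + (-1)³)) = (49 + 12*(-1))/(3*(4 - 1)) = (⅓)*(49 - 12)/3 = (⅓)*(⅓)*37 = 37/9 ≈ 4.1111)
G(C, k) = 7 - 37*C/9
-691*G(1*0, 1) = -691*(7 - 37*0/9) = -691*(7 - 37/9*0) = -691*(7 + 0) = -691*7 = -4837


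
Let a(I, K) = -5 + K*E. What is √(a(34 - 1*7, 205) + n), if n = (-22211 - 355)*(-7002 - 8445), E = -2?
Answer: √348576587 ≈ 18670.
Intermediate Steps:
a(I, K) = -5 - 2*K (a(I, K) = -5 + K*(-2) = -5 - 2*K)
n = 348577002 (n = -22566*(-15447) = 348577002)
√(a(34 - 1*7, 205) + n) = √((-5 - 2*205) + 348577002) = √((-5 - 410) + 348577002) = √(-415 + 348577002) = √348576587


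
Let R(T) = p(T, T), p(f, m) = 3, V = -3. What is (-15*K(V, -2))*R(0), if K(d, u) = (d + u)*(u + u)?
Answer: -900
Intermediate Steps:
R(T) = 3
K(d, u) = 2*u*(d + u) (K(d, u) = (d + u)*(2*u) = 2*u*(d + u))
(-15*K(V, -2))*R(0) = -30*(-2)*(-3 - 2)*3 = -30*(-2)*(-5)*3 = -15*20*3 = -300*3 = -900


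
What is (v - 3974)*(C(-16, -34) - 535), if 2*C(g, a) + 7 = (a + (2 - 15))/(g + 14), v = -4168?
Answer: 8577597/2 ≈ 4.2888e+6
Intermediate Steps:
C(g, a) = -7/2 + (-13 + a)/(2*(14 + g)) (C(g, a) = -7/2 + ((a + (2 - 15))/(g + 14))/2 = -7/2 + ((a - 13)/(14 + g))/2 = -7/2 + ((-13 + a)/(14 + g))/2 = -7/2 + (-13 + a)/(2*(14 + g)))
(v - 3974)*(C(-16, -34) - 535) = (-4168 - 3974)*((-111 - 34 - 7*(-16))/(2*(14 - 16)) - 535) = -8142*((1/2)*(-111 - 34 + 112)/(-2) - 535) = -8142*((1/2)*(-1/2)*(-33) - 535) = -8142*(33/4 - 535) = -8142*(-2107/4) = 8577597/2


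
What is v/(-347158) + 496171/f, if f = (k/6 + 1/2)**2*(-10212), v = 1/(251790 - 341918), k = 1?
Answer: -2910848221371331/26626646446624 ≈ -109.32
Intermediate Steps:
v = -1/90128 (v = 1/(-90128) = -1/90128 ≈ -1.1095e-5)
f = -13616/3 (f = (1/6 + 1/2)**2*(-10212) = (2/3)**2*(-10212) = (4/9)*(-10212) = -13616/3 ≈ -4538.7)
v/(-347158) + 496171/f = -1/90128/(-347158) + 496171/(-13616/3) = -1/90128*(-1/347158) + 496171*(-3/13616) = 1/31288656224 - 1488513/13616 = -2910848221371331/26626646446624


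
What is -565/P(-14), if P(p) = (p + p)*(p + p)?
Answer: -565/784 ≈ -0.72066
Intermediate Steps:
P(p) = 4*p² (P(p) = (2*p)*(2*p) = 4*p²)
-565/P(-14) = -565/(4*(-14)²) = -565/(4*196) = -565/784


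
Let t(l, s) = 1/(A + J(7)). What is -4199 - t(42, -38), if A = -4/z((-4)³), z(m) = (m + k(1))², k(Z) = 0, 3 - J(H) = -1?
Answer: -17195929/4095 ≈ -4199.3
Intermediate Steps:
J(H) = 4 (J(H) = 3 - 1*(-1) = 3 + 1 = 4)
z(m) = m² (z(m) = (m + 0)² = m²)
A = -1/1024 (A = -4/(((-4)³)²) = -4/((-64)²) = -4/4096 = -4*1/4096 = -1/1024 ≈ -0.00097656)
t(l, s) = 1024/4095 (t(l, s) = 1/(-1/1024 + 4) = 1/(4095/1024) = 1024/4095)
-4199 - t(42, -38) = -4199 - 1*1024/4095 = -4199 - 1024/4095 = -17195929/4095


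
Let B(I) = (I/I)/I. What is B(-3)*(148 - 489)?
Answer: 341/3 ≈ 113.67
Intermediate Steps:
B(I) = 1/I
B(-3)*(148 - 489) = (148 - 489)/(-3) = -⅓*(-341) = 341/3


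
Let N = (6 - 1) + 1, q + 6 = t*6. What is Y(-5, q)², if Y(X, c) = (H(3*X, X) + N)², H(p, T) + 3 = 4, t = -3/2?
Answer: 2401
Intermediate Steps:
t = -3/2 (t = -3*½ = -3/2 ≈ -1.5000)
H(p, T) = 1 (H(p, T) = -3 + 4 = 1)
q = -15 (q = -6 - 3/2*6 = -6 - 9 = -15)
N = 6 (N = 5 + 1 = 6)
Y(X, c) = 49 (Y(X, c) = (1 + 6)² = 7² = 49)
Y(-5, q)² = 49² = 2401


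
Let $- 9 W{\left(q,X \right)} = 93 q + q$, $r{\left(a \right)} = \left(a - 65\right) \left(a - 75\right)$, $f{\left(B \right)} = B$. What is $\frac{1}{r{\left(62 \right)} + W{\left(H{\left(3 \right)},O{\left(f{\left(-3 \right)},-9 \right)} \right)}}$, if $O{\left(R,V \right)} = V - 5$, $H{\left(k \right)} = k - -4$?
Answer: $- \frac{9}{307} \approx -0.029316$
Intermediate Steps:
$H{\left(k \right)} = 4 + k$ ($H{\left(k \right)} = k + 4 = 4 + k$)
$O{\left(R,V \right)} = -5 + V$ ($O{\left(R,V \right)} = V - 5 = -5 + V$)
$r{\left(a \right)} = \left(-75 + a\right) \left(-65 + a\right)$ ($r{\left(a \right)} = \left(-65 + a\right) \left(-75 + a\right) = \left(-75 + a\right) \left(-65 + a\right)$)
$W{\left(q,X \right)} = - \frac{94 q}{9}$ ($W{\left(q,X \right)} = - \frac{93 q + q}{9} = - \frac{94 q}{9}$)
$\frac{1}{r{\left(62 \right)} + W{\left(H{\left(3 \right)},O{\left(f{\left(-3 \right)},-9 \right)} \right)}} = \frac{1}{\left(4875 + 62^{2} - 8680\right) - \frac{94 \left(4 + 3\right)}{9}} = \frac{1}{\left(4875 + 3844 - 8680\right) - \frac{658}{9}} = \frac{1}{39 - \frac{658}{9}} = \frac{1}{- \frac{307}{9}} = - \frac{9}{307}$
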